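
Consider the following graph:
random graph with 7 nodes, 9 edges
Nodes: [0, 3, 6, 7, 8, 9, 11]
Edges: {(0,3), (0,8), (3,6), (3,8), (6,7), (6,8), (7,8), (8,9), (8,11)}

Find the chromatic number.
Clique number ω(G) = 3 (lower bound: χ ≥ ω).
The clique on [0, 3, 8] has size 3, forcing χ ≥ 3, and the coloring below uses 3 colors, so χ(G) = 3.
A valid 3-coloring: color 1: [8]; color 2: [3, 7, 9, 11]; color 3: [0, 6].

χ(G) = 3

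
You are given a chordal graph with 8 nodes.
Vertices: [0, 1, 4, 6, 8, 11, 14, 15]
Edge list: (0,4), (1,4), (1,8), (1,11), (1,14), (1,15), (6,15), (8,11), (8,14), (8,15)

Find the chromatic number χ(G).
χ(G) = 3

Clique number ω(G) = 3 (lower bound: χ ≥ ω).
The clique on [1, 8, 11] has size 3, forcing χ ≥ 3, and the coloring below uses 3 colors, so χ(G) = 3.
A valid 3-coloring: color 1: [0, 1, 6]; color 2: [4, 8]; color 3: [11, 14, 15].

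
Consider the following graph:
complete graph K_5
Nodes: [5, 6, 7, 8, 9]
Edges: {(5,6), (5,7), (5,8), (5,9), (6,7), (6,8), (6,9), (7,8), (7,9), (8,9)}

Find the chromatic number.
χ(G) = 5

Clique number ω(G) = 5 (lower bound: χ ≥ ω).
The clique on [5, 6, 7, 8, 9] has size 5, forcing χ ≥ 5, and the coloring below uses 5 colors, so χ(G) = 5.
A valid 5-coloring: color 1: [9]; color 2: [8]; color 3: [5]; color 4: [7]; color 5: [6].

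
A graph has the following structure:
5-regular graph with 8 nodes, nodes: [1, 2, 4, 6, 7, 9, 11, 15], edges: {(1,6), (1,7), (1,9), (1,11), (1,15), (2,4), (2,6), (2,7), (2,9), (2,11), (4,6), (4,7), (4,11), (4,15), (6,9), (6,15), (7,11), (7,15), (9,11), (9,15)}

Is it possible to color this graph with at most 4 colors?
A valid 4-coloring: color 1: [1, 2]; color 2: [6, 7]; color 3: [11, 15]; color 4: [4, 9].
(χ(G) = 4 ≤ 4.)

Yes, G is 4-colorable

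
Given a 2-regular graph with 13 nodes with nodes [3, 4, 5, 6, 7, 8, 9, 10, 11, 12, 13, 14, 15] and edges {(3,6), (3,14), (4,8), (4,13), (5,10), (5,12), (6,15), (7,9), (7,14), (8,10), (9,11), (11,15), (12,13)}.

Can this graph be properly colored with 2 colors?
Odd cycle [7, 14, 3, 6, 15, 11, 9] needs 3 colors (χ ≥ 3).
Hence χ(G) ≥ 3 > 2, so no proper 2-coloring exists.

No, G is not 2-colorable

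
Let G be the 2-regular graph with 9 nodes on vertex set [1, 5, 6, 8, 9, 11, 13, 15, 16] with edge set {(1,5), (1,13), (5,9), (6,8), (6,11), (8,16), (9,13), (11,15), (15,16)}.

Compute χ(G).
χ(G) = 3

Clique number ω(G) = 2 (lower bound: χ ≥ ω).
Odd cycle [8, 6, 11, 15, 16] needs 3 colors (χ ≥ 3).
The coloring below uses 3 colors, so χ(G) = 3.
A valid 3-coloring: color 1: [1, 8, 9, 15]; color 2: [5, 6, 13, 16]; color 3: [11].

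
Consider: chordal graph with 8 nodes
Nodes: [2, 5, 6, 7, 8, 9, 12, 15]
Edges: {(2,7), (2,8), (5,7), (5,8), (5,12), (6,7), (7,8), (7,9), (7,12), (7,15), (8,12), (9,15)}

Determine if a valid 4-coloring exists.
Yes, G is 4-colorable

A valid 4-coloring: color 1: [7]; color 2: [6, 8, 9]; color 3: [2, 12, 15]; color 4: [5].
(χ(G) = 4 ≤ 4.)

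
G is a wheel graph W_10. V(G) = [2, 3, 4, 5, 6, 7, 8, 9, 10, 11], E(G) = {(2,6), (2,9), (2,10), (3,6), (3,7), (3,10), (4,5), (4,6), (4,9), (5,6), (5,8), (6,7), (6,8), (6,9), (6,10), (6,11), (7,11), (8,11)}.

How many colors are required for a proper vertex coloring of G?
χ(G) = 4

Clique number ω(G) = 3 (lower bound: χ ≥ ω).
Odd cycle [9, 4, 5, 8, 11, 7, 3, 10, 2] needs 3 colors (χ ≥ 3).
Vertex 6 is adjacent to every vertex of [2, 3, 4, 5, 7, 8, 9, 10, 11], which already need 3 colors among themselves, so 6 needs a new color (χ ≥ 4).
The coloring below uses 4 colors, so χ(G) = 4.
A valid 4-coloring: color 1: [6]; color 2: [5, 9, 10, 11]; color 3: [2, 4, 7, 8]; color 4: [3].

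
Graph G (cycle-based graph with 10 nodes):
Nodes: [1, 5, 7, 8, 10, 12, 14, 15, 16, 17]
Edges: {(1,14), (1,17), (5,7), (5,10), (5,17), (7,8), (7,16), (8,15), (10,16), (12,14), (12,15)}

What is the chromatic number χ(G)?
χ(G) = 2

Clique number ω(G) = 2 (lower bound: χ ≥ ω).
The graph is bipartite (no odd cycle), so 2 colors suffice: χ(G) = 2.
A valid 2-coloring: color 1: [1, 5, 8, 12, 16]; color 2: [7, 10, 14, 15, 17].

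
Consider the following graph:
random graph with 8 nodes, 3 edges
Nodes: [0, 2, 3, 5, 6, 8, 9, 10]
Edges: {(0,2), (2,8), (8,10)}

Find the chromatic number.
χ(G) = 2

Clique number ω(G) = 2 (lower bound: χ ≥ ω).
The graph is bipartite (no odd cycle), so 2 colors suffice: χ(G) = 2.
A valid 2-coloring: color 1: [0, 3, 5, 6, 8, 9]; color 2: [2, 10].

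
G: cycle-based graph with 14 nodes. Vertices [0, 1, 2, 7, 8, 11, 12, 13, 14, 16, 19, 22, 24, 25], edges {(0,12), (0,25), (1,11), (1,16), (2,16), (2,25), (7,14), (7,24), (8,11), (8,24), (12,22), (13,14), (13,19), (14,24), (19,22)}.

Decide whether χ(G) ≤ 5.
A valid 5-coloring: color 1: [0, 1, 2, 13, 22, 24]; color 2: [11, 12, 14, 16, 19, 25]; color 3: [7, 8].
(χ(G) = 3 ≤ 5.)

Yes, G is 5-colorable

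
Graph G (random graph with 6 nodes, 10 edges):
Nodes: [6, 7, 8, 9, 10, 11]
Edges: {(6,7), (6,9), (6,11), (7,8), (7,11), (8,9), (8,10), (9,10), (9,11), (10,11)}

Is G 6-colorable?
Yes, G is 6-colorable

A valid 6-coloring: color 1: [8, 11]; color 2: [7, 9]; color 3: [6, 10].
(χ(G) = 3 ≤ 6.)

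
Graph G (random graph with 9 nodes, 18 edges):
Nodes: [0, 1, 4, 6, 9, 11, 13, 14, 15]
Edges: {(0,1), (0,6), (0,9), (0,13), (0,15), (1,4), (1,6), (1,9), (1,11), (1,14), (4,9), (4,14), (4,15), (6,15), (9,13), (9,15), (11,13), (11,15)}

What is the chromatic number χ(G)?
Clique number ω(G) = 3 (lower bound: χ ≥ ω).
The clique on [0, 1, 9] has size 3, forcing χ ≥ 3, and the coloring below uses 3 colors, so χ(G) = 3.
A valid 3-coloring: color 1: [1, 13, 15]; color 2: [6, 9, 11, 14]; color 3: [0, 4].

χ(G) = 3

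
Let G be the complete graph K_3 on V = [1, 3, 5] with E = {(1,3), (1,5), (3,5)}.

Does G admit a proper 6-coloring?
Yes, G is 6-colorable

A valid 6-coloring: color 1: [5]; color 2: [3]; color 3: [1].
(χ(G) = 3 ≤ 6.)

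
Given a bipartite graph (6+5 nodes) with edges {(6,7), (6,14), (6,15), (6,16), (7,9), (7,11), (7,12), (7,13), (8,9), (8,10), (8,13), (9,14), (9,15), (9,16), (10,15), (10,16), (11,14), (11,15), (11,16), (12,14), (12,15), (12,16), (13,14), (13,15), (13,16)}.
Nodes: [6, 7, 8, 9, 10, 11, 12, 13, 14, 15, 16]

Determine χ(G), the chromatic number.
χ(G) = 2

Clique number ω(G) = 2 (lower bound: χ ≥ ω).
The graph is bipartite (no odd cycle), so 2 colors suffice: χ(G) = 2.
A valid 2-coloring: color 1: [7, 8, 14, 15, 16]; color 2: [6, 9, 10, 11, 12, 13].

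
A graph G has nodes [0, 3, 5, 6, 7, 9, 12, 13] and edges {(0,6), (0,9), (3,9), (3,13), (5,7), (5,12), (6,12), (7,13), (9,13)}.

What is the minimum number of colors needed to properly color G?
χ(G) = 3

Clique number ω(G) = 3 (lower bound: χ ≥ ω).
The clique on [3, 9, 13] has size 3, forcing χ ≥ 3, and the coloring below uses 3 colors, so χ(G) = 3.
A valid 3-coloring: color 1: [5, 6, 9]; color 2: [0, 12, 13]; color 3: [3, 7].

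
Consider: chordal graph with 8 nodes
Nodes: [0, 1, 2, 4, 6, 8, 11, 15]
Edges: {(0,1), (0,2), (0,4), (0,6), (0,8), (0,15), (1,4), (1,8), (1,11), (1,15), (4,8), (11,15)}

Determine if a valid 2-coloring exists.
The clique on vertices [0, 1, 4, 8] has size 4 > 2, so it alone needs 4 colors.

No, G is not 2-colorable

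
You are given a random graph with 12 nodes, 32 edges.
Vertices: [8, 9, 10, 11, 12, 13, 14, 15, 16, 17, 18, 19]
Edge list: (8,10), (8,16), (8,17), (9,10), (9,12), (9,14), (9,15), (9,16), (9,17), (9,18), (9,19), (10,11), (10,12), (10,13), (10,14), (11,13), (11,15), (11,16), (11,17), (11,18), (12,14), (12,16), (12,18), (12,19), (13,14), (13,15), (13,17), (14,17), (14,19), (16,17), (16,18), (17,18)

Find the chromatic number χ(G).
Clique number ω(G) = 4 (lower bound: χ ≥ ω).
Suppose a proper 4-coloring c exists. The clique [9, 10, 12, 14] takes 4 distinct colors; by symmetry let c(9) = 1, c(10) = 2, c(12) = 3, c(14) = 4.
- Vertex 19: neighbors [9, 12, 14] already have colors [1, 3, 4] ⇒ c(19) = 2.
- Vertex 17: neighbors [9, 14] already have colors [1, 4]; try each remaining color.
- Case c(17) = 2:
  - Vertex 16: neighbors [9, 17, 12] already have colors [1, 2, 3] ⇒ c(16) = 4.
  - Vertex 18: neighbors [9, 17, 12, 16] already have colors [1, 2, 3, 4] — all 4 colors blocked. Contradiction.
- Case c(17) = 3:
  - Vertex 13: neighbors [10, 17, 14] already have colors [2, 3, 4] ⇒ c(13) = 1.
  - Vertex 11: neighbors [13, 10, 17] already have colors [1, 2, 3] ⇒ c(11) = 4.
  - Vertex 16: neighbors [9, 12, 11] already have colors [1, 3, 4] ⇒ c(16) = 2.
  - Vertex 18: neighbors [9, 16, 12, 11] already have colors [1, 2, 3, 4] — all 4 colors blocked. Contradiction.
Every case ends in a contradiction, so G has no proper 4-coloring (χ ≥ 5).
The coloring below uses 5 colors, so χ(G) = 5.
A valid 5-coloring: color 1: [8, 9, 11]; color 2: [12, 15, 17]; color 3: [10, 16, 19]; color 4: [13, 18]; color 5: [14].

χ(G) = 5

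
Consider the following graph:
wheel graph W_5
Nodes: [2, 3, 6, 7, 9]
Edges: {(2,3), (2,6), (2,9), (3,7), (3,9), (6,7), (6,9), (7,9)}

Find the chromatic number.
χ(G) = 3

Clique number ω(G) = 3 (lower bound: χ ≥ ω).
The clique on [2, 3, 9] has size 3, forcing χ ≥ 3, and the coloring below uses 3 colors, so χ(G) = 3.
A valid 3-coloring: color 1: [9]; color 2: [2, 7]; color 3: [3, 6].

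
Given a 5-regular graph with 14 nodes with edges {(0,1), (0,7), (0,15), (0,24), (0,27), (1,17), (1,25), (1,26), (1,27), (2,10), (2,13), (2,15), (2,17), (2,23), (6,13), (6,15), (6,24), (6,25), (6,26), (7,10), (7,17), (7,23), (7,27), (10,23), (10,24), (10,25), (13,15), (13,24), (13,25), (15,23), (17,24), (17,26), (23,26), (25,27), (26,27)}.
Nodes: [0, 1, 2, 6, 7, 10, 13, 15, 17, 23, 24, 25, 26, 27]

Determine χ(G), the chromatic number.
Clique number ω(G) = 3 (lower bound: χ ≥ ω).
Suppose a proper 3-coloring c exists. The clique [0, 1, 27] takes 3 distinct colors; by symmetry let c(0) = 1, c(1) = 2, c(27) = 3.
- Vertex 7: neighbors [0, 27] already have colors [1, 3] ⇒ c(7) = 2.
- Vertex 25: neighbors [1, 27] already have colors [2, 3] ⇒ c(25) = 1.
- Vertex 10: neighbors [25, 7] already have colors [1, 2] ⇒ c(10) = 3.
- Vertex 23: neighbors [7, 10] already have colors [2, 3] ⇒ c(23) = 1.
- Vertex 26: neighbors [23, 1, 27] already have colors [1, 2, 3] — all 3 colors blocked. Contradiction.
The forced assignments end in a contradiction, so G has no proper 3-coloring (χ ≥ 4).
The coloring below uses 4 colors, so χ(G) = 4.
A valid 4-coloring: color 1: [0, 10, 13, 26]; color 2: [1, 2, 6, 7]; color 3: [15, 24, 27]; color 4: [17, 23, 25].

χ(G) = 4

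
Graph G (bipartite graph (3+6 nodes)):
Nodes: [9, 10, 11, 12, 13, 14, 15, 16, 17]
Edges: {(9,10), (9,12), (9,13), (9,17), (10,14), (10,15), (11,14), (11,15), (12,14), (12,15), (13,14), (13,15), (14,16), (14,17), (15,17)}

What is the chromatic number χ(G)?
Clique number ω(G) = 2 (lower bound: χ ≥ ω).
The graph is bipartite (no odd cycle), so 2 colors suffice: χ(G) = 2.
A valid 2-coloring: color 1: [9, 14, 15]; color 2: [10, 11, 12, 13, 16, 17].

χ(G) = 2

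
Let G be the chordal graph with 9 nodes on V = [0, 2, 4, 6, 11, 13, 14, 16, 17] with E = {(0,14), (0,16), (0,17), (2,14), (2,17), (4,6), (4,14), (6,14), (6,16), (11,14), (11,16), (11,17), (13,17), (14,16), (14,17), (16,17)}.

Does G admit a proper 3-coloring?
The clique on vertices [0, 14, 16, 17] has size 4 > 3, so it alone needs 4 colors.

No, G is not 3-colorable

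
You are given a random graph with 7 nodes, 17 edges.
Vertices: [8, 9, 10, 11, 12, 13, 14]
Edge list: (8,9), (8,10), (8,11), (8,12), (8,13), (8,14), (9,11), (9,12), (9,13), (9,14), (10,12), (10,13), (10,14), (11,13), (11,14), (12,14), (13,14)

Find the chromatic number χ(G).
χ(G) = 5

Clique number ω(G) = 5 (lower bound: χ ≥ ω).
The clique on [8, 9, 11, 13, 14] has size 5, forcing χ ≥ 5, and the coloring below uses 5 colors, so χ(G) = 5.
A valid 5-coloring: color 1: [8]; color 2: [14]; color 3: [9, 10]; color 4: [12, 13]; color 5: [11].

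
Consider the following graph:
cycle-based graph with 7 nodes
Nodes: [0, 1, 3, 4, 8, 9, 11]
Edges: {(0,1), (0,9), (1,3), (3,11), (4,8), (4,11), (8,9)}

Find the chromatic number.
Clique number ω(G) = 2 (lower bound: χ ≥ ω).
Odd cycle [1, 3, 11, 4, 8, 9, 0] needs 3 colors (χ ≥ 3).
The coloring below uses 3 colors, so χ(G) = 3.
A valid 3-coloring: color 1: [1, 9, 11]; color 2: [0, 3, 4]; color 3: [8].

χ(G) = 3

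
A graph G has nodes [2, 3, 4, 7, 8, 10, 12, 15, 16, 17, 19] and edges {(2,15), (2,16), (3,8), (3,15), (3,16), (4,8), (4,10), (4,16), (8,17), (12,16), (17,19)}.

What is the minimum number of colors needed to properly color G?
χ(G) = 2

Clique number ω(G) = 2 (lower bound: χ ≥ ω).
The graph is bipartite (no odd cycle), so 2 colors suffice: χ(G) = 2.
A valid 2-coloring: color 1: [7, 8, 10, 15, 16, 19]; color 2: [2, 3, 4, 12, 17].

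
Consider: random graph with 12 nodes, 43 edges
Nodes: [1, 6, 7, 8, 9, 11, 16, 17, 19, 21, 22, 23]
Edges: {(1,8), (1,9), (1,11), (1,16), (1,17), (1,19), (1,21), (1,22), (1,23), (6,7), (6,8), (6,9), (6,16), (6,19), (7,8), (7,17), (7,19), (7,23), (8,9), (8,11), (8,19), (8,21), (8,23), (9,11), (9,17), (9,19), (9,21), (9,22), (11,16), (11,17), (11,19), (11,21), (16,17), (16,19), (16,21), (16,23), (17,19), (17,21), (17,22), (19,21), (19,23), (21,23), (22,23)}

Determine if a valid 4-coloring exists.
The clique on vertices [1, 11, 16, 17, 19, 21] has size 6 > 4, so it alone needs 6 colors.

No, G is not 4-colorable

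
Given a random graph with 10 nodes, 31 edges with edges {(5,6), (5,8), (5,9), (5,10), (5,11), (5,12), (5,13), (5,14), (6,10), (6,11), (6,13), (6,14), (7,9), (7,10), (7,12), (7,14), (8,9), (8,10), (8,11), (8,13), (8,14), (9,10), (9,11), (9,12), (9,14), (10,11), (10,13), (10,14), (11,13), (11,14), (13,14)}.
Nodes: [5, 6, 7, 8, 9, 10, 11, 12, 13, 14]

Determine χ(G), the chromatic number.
Clique number ω(G) = 6 (lower bound: χ ≥ ω).
The clique on [5, 8, 9, 10, 11, 14] has size 6, forcing χ ≥ 6, and the coloring below uses 6 colors, so χ(G) = 6.
A valid 6-coloring: color 1: [10, 12]; color 2: [14]; color 3: [5, 7]; color 4: [11]; color 5: [9, 13]; color 6: [6, 8].

χ(G) = 6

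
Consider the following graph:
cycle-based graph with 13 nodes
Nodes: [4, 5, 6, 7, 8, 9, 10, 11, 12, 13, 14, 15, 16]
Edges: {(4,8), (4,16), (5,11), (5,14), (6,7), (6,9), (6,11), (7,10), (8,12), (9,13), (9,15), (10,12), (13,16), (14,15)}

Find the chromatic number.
Clique number ω(G) = 2 (lower bound: χ ≥ ω).
Odd cycle [16, 4, 8, 12, 10, 7, 6, 9, 13] needs 3 colors (χ ≥ 3).
The coloring below uses 3 colors, so χ(G) = 3.
A valid 3-coloring: color 1: [8, 9, 10, 11, 14, 16]; color 2: [4, 5, 6, 12, 13, 15]; color 3: [7].

χ(G) = 3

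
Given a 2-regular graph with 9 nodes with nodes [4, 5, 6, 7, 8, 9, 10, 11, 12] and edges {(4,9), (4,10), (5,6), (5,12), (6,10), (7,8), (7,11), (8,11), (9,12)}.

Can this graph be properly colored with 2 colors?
The clique on vertices [7, 8, 11] has size 3 > 2, so it alone needs 3 colors.

No, G is not 2-colorable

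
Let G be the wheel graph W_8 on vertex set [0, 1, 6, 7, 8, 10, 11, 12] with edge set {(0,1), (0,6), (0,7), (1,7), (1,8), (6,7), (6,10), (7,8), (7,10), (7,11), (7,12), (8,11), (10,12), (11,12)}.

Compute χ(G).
χ(G) = 4

Clique number ω(G) = 3 (lower bound: χ ≥ ω).
Odd cycle [0, 1, 8, 11, 12, 10, 6] needs 3 colors (χ ≥ 3).
Vertex 7 is adjacent to every vertex of [0, 1, 6, 8, 10, 11, 12], which already need 3 colors among themselves, so 7 needs a new color (χ ≥ 4).
The coloring below uses 4 colors, so χ(G) = 4.
A valid 4-coloring: color 1: [7]; color 2: [0, 8, 10]; color 3: [1, 6, 11]; color 4: [12].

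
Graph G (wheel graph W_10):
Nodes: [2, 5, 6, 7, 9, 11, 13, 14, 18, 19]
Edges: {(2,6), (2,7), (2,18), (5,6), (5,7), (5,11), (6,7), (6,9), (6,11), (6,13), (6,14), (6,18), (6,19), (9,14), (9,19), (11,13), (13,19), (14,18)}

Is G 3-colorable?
Odd cycle [5, 11, 13, 19, 9, 14, 18, 2, 7] needs 3 colors (χ ≥ 3).
Vertex 6 is adjacent to every vertex of [2, 5, 7, 9, 11, 13, 14, 18, 19], which already need 3 colors among themselves, so 6 needs a new color (χ ≥ 4).
Hence χ(G) ≥ 4 > 3, so no proper 3-coloring exists.

No, G is not 3-colorable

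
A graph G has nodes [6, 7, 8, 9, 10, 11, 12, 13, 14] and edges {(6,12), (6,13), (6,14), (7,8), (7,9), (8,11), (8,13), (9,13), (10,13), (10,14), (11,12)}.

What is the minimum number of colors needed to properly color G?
χ(G) = 3

Clique number ω(G) = 2 (lower bound: χ ≥ ω).
Odd cycle [12, 11, 8, 13, 10, 14, 6] needs 3 colors (χ ≥ 3).
The coloring below uses 3 colors, so χ(G) = 3.
A valid 3-coloring: color 1: [7, 12, 13, 14]; color 2: [6, 8, 9, 10]; color 3: [11].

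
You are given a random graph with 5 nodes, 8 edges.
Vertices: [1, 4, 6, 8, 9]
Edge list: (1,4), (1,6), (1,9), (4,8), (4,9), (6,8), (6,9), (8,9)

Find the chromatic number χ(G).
χ(G) = 3

Clique number ω(G) = 3 (lower bound: χ ≥ ω).
The clique on [4, 8, 9] has size 3, forcing χ ≥ 3, and the coloring below uses 3 colors, so χ(G) = 3.
A valid 3-coloring: color 1: [9]; color 2: [4, 6]; color 3: [1, 8].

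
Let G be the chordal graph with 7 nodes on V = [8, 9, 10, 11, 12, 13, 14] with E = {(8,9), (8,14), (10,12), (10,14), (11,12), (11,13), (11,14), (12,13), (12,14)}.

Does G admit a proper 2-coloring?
No, G is not 2-colorable

The clique on vertices [10, 12, 14] has size 3 > 2, so it alone needs 3 colors.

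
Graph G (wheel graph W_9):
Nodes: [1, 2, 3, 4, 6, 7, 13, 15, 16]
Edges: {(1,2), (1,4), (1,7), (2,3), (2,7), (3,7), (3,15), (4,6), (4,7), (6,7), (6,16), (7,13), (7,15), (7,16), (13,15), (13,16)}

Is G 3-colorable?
Yes, G is 3-colorable

A valid 3-coloring: color 1: [7]; color 2: [1, 3, 6, 13]; color 3: [2, 4, 15, 16].
(χ(G) = 3 ≤ 3.)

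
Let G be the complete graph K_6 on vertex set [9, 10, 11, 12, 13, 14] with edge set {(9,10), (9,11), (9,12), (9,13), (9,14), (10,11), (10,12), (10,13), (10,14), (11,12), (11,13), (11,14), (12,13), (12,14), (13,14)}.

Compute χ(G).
χ(G) = 6

Clique number ω(G) = 6 (lower bound: χ ≥ ω).
The clique on [9, 10, 11, 12, 13, 14] has size 6, forcing χ ≥ 6, and the coloring below uses 6 colors, so χ(G) = 6.
A valid 6-coloring: color 1: [10]; color 2: [14]; color 3: [12]; color 4: [13]; color 5: [9]; color 6: [11].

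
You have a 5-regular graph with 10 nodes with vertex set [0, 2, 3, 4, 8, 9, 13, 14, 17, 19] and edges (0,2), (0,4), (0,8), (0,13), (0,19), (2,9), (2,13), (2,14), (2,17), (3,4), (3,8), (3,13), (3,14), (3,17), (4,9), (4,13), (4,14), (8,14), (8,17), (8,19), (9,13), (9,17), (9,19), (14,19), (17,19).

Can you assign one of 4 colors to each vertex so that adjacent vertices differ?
Yes, G is 4-colorable

A valid 4-coloring: color 1: [8, 9]; color 2: [13, 14, 17]; color 3: [2, 4, 19]; color 4: [0, 3].
(χ(G) = 4 ≤ 4.)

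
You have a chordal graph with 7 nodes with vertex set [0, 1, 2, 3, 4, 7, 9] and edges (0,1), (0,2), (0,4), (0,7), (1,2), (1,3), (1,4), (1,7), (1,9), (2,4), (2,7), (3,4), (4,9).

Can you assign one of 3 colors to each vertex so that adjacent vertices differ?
The clique on vertices [0, 1, 2, 4] has size 4 > 3, so it alone needs 4 colors.

No, G is not 3-colorable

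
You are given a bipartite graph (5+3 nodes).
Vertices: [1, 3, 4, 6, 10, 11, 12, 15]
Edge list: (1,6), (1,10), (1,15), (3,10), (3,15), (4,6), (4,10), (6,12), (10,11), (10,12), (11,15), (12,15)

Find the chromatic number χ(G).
χ(G) = 2

Clique number ω(G) = 2 (lower bound: χ ≥ ω).
The graph is bipartite (no odd cycle), so 2 colors suffice: χ(G) = 2.
A valid 2-coloring: color 1: [6, 10, 15]; color 2: [1, 3, 4, 11, 12].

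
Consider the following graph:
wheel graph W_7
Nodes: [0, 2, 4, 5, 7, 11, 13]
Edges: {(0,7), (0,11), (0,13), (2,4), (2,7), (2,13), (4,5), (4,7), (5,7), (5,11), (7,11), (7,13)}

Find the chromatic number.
Clique number ω(G) = 3 (lower bound: χ ≥ ω).
The clique on [0, 7, 11] has size 3, forcing χ ≥ 3, and the coloring below uses 3 colors, so χ(G) = 3.
A valid 3-coloring: color 1: [7]; color 2: [0, 2, 5]; color 3: [4, 11, 13].

χ(G) = 3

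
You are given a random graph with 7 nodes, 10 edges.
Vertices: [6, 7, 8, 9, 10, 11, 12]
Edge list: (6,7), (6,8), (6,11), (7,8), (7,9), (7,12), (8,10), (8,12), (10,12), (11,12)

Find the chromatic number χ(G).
χ(G) = 3

Clique number ω(G) = 3 (lower bound: χ ≥ ω).
The clique on [8, 10, 12] has size 3, forcing χ ≥ 3, and the coloring below uses 3 colors, so χ(G) = 3.
A valid 3-coloring: color 1: [8, 9, 11]; color 2: [6, 12]; color 3: [7, 10].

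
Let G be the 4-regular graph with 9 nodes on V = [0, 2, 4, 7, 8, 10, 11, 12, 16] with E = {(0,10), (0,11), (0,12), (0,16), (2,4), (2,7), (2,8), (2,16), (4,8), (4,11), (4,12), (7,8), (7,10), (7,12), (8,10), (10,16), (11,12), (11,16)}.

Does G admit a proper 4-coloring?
A valid 4-coloring: color 1: [2, 10, 11]; color 2: [0, 4, 7]; color 3: [8, 12, 16].
(χ(G) = 3 ≤ 4.)

Yes, G is 4-colorable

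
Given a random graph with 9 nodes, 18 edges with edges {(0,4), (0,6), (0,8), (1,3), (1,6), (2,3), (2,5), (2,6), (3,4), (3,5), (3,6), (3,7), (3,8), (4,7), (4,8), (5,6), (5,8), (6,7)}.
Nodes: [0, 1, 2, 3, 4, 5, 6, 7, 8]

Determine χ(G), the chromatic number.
Clique number ω(G) = 4 (lower bound: χ ≥ ω).
The clique on [2, 3, 5, 6] has size 4, forcing χ ≥ 4, and the coloring below uses 4 colors, so χ(G) = 4.
A valid 4-coloring: color 1: [0, 3]; color 2: [6, 8]; color 3: [1, 4, 5]; color 4: [2, 7].

χ(G) = 4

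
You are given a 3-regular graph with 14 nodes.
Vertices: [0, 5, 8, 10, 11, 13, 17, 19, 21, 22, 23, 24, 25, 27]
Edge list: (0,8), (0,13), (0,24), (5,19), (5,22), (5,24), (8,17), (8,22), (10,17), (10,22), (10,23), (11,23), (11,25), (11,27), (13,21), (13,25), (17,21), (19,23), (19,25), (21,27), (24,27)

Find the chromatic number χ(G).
χ(G) = 3

Clique number ω(G) = 2 (lower bound: χ ≥ ω).
Odd cycle [8, 17, 21, 27, 24, 5, 22] needs 3 colors (χ ≥ 3).
The coloring below uses 3 colors, so χ(G) = 3.
A valid 3-coloring: color 1: [11, 13, 17, 19, 22, 24]; color 2: [0, 5, 10, 21, 25]; color 3: [8, 23, 27].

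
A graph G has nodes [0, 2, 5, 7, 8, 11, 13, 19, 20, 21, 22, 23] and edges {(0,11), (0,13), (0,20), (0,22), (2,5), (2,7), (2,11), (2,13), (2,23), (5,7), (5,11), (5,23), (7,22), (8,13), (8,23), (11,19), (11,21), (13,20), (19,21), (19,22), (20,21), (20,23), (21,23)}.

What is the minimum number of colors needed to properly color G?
Clique number ω(G) = 3 (lower bound: χ ≥ ω).
Suppose a proper 3-coloring c exists. The clique [0, 13, 20] takes 3 distinct colors; by symmetry let c(0) = 1, c(13) = 2, c(20) = 3.
- Vertex 2: neighbors [13] already have colors [2]; try each remaining color.
- Case c(2) = 1:
  - Vertex 23: neighbors [2, 20] already have colors [1, 3] ⇒ c(23) = 2.
  - Vertex 5: neighbors [2, 23] already have colors [1, 2] ⇒ c(5) = 3.
  - Vertex 11: neighbors [0, 5] already have colors [1, 3] ⇒ c(11) = 2.
  - Vertex 7: neighbors [2, 5] already have colors [1, 3] ⇒ c(7) = 2.
  - Vertex 21: neighbors [11, 20] already have colors [2, 3] ⇒ c(21) = 1.
  - Vertex 19: neighbors [21, 11] already have colors [1, 2] ⇒ c(19) = 3.
  - Vertex 22: neighbors [0, 7, 19] already have colors [1, 2, 3] — all 3 colors blocked. Contradiction.
- Case c(2) = 3:
  - Vertex 11: neighbors [0, 2] already have colors [1, 3] ⇒ c(11) = 2.
  - Vertex 5: neighbors [11, 2] already have colors [2, 3] ⇒ c(5) = 1.
  - Vertex 21: neighbors [11, 20] already have colors [2, 3] ⇒ c(21) = 1.
  - Vertex 7: neighbors [5, 2] already have colors [1, 3] ⇒ c(7) = 2.
  - Vertex 19: neighbors [21, 11] already have colors [1, 2] ⇒ c(19) = 3.
  - Vertex 22: neighbors [0, 7, 19] already have colors [1, 2, 3] — all 3 colors blocked. Contradiction.
Every case ends in a contradiction, so G has no proper 3-coloring (χ ≥ 4).
The coloring below uses 4 colors, so χ(G) = 4.
A valid 4-coloring: color 1: [0, 2, 8, 21]; color 2: [7, 11, 13, 23]; color 3: [5, 19, 20]; color 4: [22].

χ(G) = 4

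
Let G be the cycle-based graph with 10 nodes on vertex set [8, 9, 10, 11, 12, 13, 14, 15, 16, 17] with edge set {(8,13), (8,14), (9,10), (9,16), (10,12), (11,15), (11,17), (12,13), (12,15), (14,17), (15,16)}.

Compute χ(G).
Clique number ω(G) = 2 (lower bound: χ ≥ ω).
Odd cycle [12, 13, 8, 14, 17, 11, 15] needs 3 colors (χ ≥ 3).
The coloring below uses 3 colors, so χ(G) = 3.
A valid 3-coloring: color 1: [9, 13, 14, 15]; color 2: [8, 11, 12, 16]; color 3: [10, 17].

χ(G) = 3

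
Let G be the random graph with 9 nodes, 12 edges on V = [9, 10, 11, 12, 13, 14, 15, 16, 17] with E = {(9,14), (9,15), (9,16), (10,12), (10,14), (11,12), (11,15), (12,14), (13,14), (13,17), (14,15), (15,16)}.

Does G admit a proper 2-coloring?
No, G is not 2-colorable

The clique on vertices [9, 15, 16] has size 3 > 2, so it alone needs 3 colors.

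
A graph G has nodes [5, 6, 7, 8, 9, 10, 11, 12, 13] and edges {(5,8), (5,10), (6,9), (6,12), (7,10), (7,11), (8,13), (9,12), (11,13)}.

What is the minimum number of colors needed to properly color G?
χ(G) = 3

Clique number ω(G) = 3 (lower bound: χ ≥ ω).
The clique on [6, 9, 12] has size 3, forcing χ ≥ 3, and the coloring below uses 3 colors, so χ(G) = 3.
A valid 3-coloring: color 1: [8, 10, 11, 12]; color 2: [5, 6, 7, 13]; color 3: [9].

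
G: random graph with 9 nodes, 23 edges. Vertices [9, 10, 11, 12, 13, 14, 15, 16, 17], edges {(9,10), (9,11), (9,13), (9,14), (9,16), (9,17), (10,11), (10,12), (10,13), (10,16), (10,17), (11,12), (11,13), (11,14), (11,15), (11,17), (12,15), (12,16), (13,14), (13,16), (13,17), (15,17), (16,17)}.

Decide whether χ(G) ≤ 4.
The clique on vertices [9, 10, 13, 16, 17] has size 5 > 4, so it alone needs 5 colors.

No, G is not 4-colorable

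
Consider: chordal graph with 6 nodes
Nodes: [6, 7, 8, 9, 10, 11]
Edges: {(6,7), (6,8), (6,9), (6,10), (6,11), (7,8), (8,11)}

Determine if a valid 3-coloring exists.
A valid 3-coloring: color 1: [6]; color 2: [8, 9, 10]; color 3: [7, 11].
(χ(G) = 3 ≤ 3.)

Yes, G is 3-colorable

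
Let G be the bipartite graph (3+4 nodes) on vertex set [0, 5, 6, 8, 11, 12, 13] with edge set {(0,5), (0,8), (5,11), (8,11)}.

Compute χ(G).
χ(G) = 2

Clique number ω(G) = 2 (lower bound: χ ≥ ω).
The graph is bipartite (no odd cycle), so 2 colors suffice: χ(G) = 2.
A valid 2-coloring: color 1: [5, 6, 8, 12, 13]; color 2: [0, 11].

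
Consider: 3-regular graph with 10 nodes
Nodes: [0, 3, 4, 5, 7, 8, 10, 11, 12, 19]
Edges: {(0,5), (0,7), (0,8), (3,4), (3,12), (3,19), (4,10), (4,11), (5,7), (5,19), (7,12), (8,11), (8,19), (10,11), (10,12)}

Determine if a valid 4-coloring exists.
Yes, G is 4-colorable

A valid 4-coloring: color 1: [0, 11, 12, 19]; color 2: [3, 5, 8, 10]; color 3: [4, 7].
(χ(G) = 3 ≤ 4.)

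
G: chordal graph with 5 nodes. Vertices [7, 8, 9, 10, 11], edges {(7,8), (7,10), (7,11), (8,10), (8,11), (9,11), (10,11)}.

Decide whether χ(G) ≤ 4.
A valid 4-coloring: color 1: [11]; color 2: [7, 9]; color 3: [10]; color 4: [8].
(χ(G) = 4 ≤ 4.)

Yes, G is 4-colorable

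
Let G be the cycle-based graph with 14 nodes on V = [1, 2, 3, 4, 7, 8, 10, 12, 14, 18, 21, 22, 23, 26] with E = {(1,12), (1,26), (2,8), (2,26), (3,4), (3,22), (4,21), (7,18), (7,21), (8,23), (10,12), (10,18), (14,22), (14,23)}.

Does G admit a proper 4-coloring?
Yes, G is 4-colorable

A valid 4-coloring: color 1: [1, 2, 4, 7, 10, 22, 23]; color 2: [3, 8, 12, 14, 18, 21, 26].
(χ(G) = 2 ≤ 4.)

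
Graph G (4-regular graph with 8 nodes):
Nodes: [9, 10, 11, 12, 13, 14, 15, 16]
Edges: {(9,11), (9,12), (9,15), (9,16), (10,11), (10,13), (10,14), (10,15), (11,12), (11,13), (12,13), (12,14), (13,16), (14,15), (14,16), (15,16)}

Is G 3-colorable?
Yes, G is 3-colorable

A valid 3-coloring: color 1: [11, 15]; color 2: [10, 12, 16]; color 3: [9, 13, 14].
(χ(G) = 3 ≤ 3.)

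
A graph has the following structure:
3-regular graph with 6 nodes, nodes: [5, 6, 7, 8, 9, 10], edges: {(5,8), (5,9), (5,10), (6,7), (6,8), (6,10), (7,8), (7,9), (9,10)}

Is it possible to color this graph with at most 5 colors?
A valid 5-coloring: color 1: [8, 9]; color 2: [7, 10]; color 3: [5, 6].
(χ(G) = 3 ≤ 5.)

Yes, G is 5-colorable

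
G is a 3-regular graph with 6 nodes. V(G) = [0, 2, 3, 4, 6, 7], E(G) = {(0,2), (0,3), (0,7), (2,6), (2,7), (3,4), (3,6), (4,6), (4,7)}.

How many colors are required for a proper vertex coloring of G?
χ(G) = 3

Clique number ω(G) = 3 (lower bound: χ ≥ ω).
The clique on [0, 2, 7] has size 3, forcing χ ≥ 3, and the coloring below uses 3 colors, so χ(G) = 3.
A valid 3-coloring: color 1: [6, 7]; color 2: [2, 3]; color 3: [0, 4].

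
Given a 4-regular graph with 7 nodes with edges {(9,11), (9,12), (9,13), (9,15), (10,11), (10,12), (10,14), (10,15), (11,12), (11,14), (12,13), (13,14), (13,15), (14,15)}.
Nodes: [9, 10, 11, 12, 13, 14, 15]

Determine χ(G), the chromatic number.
Clique number ω(G) = 3 (lower bound: χ ≥ ω).
Suppose a proper 3-coloring c exists. The clique [9, 11, 12] takes 3 distinct colors; by symmetry let c(9) = 1, c(11) = 2, c(12) = 3.
- Vertex 10: neighbors [11, 12] already have colors [2, 3] ⇒ c(10) = 1.
- Vertex 13: neighbors [9, 12] already have colors [1, 3] ⇒ c(13) = 2.
- Vertex 14: neighbors [10, 11] already have colors [1, 2] ⇒ c(14) = 3.
- Vertex 15: neighbors [9, 13, 14] already have colors [1, 2, 3] — all 3 colors blocked. Contradiction.
The forced assignments end in a contradiction, so G has no proper 3-coloring (χ ≥ 4).
The coloring below uses 4 colors, so χ(G) = 4.
A valid 4-coloring: color 1: [11, 15]; color 2: [12, 14]; color 3: [9, 10]; color 4: [13].

χ(G) = 4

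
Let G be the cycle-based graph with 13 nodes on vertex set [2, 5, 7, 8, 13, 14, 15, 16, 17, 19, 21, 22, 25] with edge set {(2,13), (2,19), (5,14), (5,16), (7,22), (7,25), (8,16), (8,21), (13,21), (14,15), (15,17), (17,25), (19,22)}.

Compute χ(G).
Clique number ω(G) = 2 (lower bound: χ ≥ ω).
Odd cycle [19, 22, 7, 25, 17, 15, 14, 5, 16, 8, 21, 13, 2] needs 3 colors (χ ≥ 3).
The coloring below uses 3 colors, so χ(G) = 3.
A valid 3-coloring: color 1: [7, 13, 14, 16, 17, 19]; color 2: [2, 5, 8, 15, 22, 25]; color 3: [21].

χ(G) = 3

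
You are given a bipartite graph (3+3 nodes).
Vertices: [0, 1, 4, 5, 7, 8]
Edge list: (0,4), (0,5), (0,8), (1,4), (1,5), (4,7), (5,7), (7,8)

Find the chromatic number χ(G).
Clique number ω(G) = 2 (lower bound: χ ≥ ω).
The graph is bipartite (no odd cycle), so 2 colors suffice: χ(G) = 2.
A valid 2-coloring: color 1: [4, 5, 8]; color 2: [0, 1, 7].

χ(G) = 2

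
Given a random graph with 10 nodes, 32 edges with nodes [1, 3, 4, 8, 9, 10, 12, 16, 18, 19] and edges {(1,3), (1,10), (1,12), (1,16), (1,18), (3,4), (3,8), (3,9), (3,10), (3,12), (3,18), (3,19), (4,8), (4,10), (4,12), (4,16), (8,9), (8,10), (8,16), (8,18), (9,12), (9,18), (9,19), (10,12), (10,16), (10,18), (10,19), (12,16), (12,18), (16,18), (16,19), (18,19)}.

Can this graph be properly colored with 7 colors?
A valid 7-coloring: color 1: [3, 16]; color 2: [4, 18]; color 3: [9, 10]; color 4: [8, 12, 19]; color 5: [1].
(χ(G) = 5 ≤ 7.)

Yes, G is 7-colorable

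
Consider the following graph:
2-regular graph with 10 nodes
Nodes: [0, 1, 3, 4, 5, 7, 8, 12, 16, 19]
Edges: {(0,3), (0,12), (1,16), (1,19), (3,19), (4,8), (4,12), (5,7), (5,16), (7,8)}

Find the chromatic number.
Clique number ω(G) = 2 (lower bound: χ ≥ ω).
The graph is bipartite (no odd cycle), so 2 colors suffice: χ(G) = 2.
A valid 2-coloring: color 1: [0, 4, 7, 16, 19]; color 2: [1, 3, 5, 8, 12].

χ(G) = 2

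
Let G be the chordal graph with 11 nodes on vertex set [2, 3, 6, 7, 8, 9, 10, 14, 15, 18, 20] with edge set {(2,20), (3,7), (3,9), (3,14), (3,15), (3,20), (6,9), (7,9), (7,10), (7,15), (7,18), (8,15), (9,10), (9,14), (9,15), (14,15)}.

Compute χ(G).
χ(G) = 4

Clique number ω(G) = 4 (lower bound: χ ≥ ω).
The clique on [3, 9, 14, 15] has size 4, forcing χ ≥ 4, and the coloring below uses 4 colors, so χ(G) = 4.
A valid 4-coloring: color 1: [8, 9, 18, 20]; color 2: [2, 6, 10, 15]; color 3: [3]; color 4: [7, 14].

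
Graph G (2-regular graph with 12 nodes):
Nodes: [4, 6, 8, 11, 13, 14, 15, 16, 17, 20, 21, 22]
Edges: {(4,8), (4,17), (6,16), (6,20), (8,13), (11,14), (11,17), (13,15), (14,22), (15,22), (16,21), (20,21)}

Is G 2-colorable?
A valid 2-coloring: color 1: [8, 14, 15, 16, 17, 20]; color 2: [4, 6, 11, 13, 21, 22].
(χ(G) = 2 ≤ 2.)

Yes, G is 2-colorable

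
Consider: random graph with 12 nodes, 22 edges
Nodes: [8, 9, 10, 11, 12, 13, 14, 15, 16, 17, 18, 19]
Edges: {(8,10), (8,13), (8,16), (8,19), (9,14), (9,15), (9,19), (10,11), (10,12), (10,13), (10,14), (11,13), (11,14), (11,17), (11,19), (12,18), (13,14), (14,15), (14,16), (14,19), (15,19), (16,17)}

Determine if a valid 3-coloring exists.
No, G is not 3-colorable

The clique on vertices [9, 14, 15, 19] has size 4 > 3, so it alone needs 4 colors.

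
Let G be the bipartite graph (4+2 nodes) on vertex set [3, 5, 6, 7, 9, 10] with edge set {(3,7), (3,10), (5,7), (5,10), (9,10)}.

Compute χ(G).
χ(G) = 2

Clique number ω(G) = 2 (lower bound: χ ≥ ω).
The graph is bipartite (no odd cycle), so 2 colors suffice: χ(G) = 2.
A valid 2-coloring: color 1: [6, 7, 10]; color 2: [3, 5, 9].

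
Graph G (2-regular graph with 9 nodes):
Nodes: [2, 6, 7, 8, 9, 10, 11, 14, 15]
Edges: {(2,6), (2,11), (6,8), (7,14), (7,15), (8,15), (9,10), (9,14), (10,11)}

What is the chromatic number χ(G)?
Clique number ω(G) = 2 (lower bound: χ ≥ ω).
Odd cycle [10, 11, 2, 6, 8, 15, 7, 14, 9] needs 3 colors (χ ≥ 3).
The coloring below uses 3 colors, so χ(G) = 3.
A valid 3-coloring: color 1: [6, 11, 14, 15]; color 2: [2, 7, 8, 9]; color 3: [10].

χ(G) = 3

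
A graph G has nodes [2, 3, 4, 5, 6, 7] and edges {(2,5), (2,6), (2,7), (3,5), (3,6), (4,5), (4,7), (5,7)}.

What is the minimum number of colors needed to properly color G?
χ(G) = 3

Clique number ω(G) = 3 (lower bound: χ ≥ ω).
The clique on [2, 5, 7] has size 3, forcing χ ≥ 3, and the coloring below uses 3 colors, so χ(G) = 3.
A valid 3-coloring: color 1: [5, 6]; color 2: [2, 3, 4]; color 3: [7].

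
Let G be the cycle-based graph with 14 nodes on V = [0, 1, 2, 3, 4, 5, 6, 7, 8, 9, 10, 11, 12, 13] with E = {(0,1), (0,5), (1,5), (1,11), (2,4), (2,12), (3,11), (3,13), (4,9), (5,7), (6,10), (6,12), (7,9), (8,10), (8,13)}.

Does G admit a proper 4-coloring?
A valid 4-coloring: color 1: [2, 3, 5, 6, 8, 9]; color 2: [1, 4, 7, 10, 12, 13]; color 3: [0, 11].
(χ(G) = 3 ≤ 4.)

Yes, G is 4-colorable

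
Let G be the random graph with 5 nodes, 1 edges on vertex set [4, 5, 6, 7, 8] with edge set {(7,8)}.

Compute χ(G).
χ(G) = 2

Clique number ω(G) = 2 (lower bound: χ ≥ ω).
The graph is bipartite (no odd cycle), so 2 colors suffice: χ(G) = 2.
A valid 2-coloring: color 1: [4, 5, 6, 7]; color 2: [8].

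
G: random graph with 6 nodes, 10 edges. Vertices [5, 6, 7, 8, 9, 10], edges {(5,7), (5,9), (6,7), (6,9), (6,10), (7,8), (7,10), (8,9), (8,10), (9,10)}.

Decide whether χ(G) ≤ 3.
Yes, G is 3-colorable

A valid 3-coloring: color 1: [5, 10]; color 2: [7, 9]; color 3: [6, 8].
(χ(G) = 3 ≤ 3.)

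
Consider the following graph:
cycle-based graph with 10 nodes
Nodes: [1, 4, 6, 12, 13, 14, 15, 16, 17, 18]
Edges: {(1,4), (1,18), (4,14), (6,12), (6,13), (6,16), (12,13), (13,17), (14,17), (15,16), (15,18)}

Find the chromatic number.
Clique number ω(G) = 3 (lower bound: χ ≥ ω).
The clique on [6, 12, 13] has size 3, forcing χ ≥ 3, and the coloring below uses 3 colors, so χ(G) = 3.
A valid 3-coloring: color 1: [1, 6, 14, 15]; color 2: [4, 13, 16, 18]; color 3: [12, 17].

χ(G) = 3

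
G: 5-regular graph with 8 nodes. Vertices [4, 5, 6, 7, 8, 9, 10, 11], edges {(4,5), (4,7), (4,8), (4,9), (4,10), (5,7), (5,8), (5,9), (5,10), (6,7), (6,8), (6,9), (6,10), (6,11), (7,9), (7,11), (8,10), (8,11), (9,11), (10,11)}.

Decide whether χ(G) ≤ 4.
Yes, G is 4-colorable

A valid 4-coloring: color 1: [4, 11]; color 2: [7, 10]; color 3: [5, 6]; color 4: [8, 9].
(χ(G) = 4 ≤ 4.)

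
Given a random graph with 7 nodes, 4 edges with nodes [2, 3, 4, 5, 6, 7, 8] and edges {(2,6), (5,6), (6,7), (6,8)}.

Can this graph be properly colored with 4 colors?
Yes, G is 4-colorable

A valid 4-coloring: color 1: [3, 4, 6]; color 2: [2, 5, 7, 8].
(χ(G) = 2 ≤ 4.)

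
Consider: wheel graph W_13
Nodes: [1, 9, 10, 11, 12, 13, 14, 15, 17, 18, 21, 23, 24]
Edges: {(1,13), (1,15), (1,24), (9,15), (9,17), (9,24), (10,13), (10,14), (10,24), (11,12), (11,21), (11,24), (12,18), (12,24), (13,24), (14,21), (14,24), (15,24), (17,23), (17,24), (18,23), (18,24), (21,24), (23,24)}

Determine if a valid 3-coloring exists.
A valid 3-coloring: color 1: [24]; color 2: [1, 9, 10, 12, 21, 23]; color 3: [11, 13, 14, 15, 17, 18].
(χ(G) = 3 ≤ 3.)

Yes, G is 3-colorable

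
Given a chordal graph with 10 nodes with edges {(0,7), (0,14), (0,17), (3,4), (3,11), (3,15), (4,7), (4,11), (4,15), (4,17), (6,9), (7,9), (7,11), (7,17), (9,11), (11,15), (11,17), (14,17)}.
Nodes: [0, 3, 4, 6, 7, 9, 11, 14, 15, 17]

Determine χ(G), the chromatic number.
Clique number ω(G) = 4 (lower bound: χ ≥ ω).
The clique on [4, 7, 11, 17] has size 4, forcing χ ≥ 4, and the coloring below uses 4 colors, so χ(G) = 4.
A valid 4-coloring: color 1: [0, 6, 11]; color 2: [7, 14, 15]; color 3: [4, 9]; color 4: [3, 17].

χ(G) = 4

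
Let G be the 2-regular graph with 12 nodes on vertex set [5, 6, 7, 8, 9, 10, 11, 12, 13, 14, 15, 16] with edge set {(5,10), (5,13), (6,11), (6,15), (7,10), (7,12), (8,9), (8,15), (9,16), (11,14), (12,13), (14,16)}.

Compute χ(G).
χ(G) = 3

Clique number ω(G) = 2 (lower bound: χ ≥ ω).
Odd cycle [12, 7, 10, 5, 13] needs 3 colors (χ ≥ 3).
The coloring below uses 3 colors, so χ(G) = 3.
A valid 3-coloring: color 1: [5, 8, 11, 12, 16]; color 2: [6, 7, 9, 13, 14]; color 3: [10, 15].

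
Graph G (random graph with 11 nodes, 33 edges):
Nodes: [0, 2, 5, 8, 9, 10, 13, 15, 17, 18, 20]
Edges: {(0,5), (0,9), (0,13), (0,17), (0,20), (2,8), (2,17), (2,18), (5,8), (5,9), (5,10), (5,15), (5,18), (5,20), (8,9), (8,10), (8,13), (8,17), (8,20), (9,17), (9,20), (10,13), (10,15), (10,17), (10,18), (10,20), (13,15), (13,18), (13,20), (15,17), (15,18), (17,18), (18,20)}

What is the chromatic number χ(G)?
Clique number ω(G) = 4 (lower bound: χ ≥ ω).
The clique on [10, 15, 17, 18] has size 4, forcing χ ≥ 4, and the coloring below uses 4 colors, so χ(G) = 4.
A valid 4-coloring: color 1: [5, 13, 17]; color 2: [0, 8, 18]; color 3: [2, 9, 10]; color 4: [15, 20].

χ(G) = 4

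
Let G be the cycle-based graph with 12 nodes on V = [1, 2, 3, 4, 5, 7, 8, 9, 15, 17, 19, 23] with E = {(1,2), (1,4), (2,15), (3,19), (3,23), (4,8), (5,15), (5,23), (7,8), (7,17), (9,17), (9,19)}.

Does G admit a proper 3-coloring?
Yes, G is 3-colorable

A valid 3-coloring: color 1: [2, 3, 4, 5, 7, 9]; color 2: [1, 8, 15, 17, 19, 23].
(χ(G) = 2 ≤ 3.)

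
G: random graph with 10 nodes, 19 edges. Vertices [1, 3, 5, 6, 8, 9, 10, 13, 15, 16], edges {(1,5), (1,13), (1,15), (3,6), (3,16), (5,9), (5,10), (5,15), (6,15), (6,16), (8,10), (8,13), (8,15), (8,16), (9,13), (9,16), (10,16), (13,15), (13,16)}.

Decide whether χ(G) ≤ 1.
No, G is not 1-colorable

The clique on vertices [8, 10, 16] has size 3 > 1, so it alone needs 3 colors.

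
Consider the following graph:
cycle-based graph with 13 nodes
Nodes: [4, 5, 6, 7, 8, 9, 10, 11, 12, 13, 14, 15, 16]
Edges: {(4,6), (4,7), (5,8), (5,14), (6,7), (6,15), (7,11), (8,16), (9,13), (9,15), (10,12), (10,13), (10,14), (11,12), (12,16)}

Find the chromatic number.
Clique number ω(G) = 3 (lower bound: χ ≥ ω).
The clique on [4, 6, 7] has size 3, forcing χ ≥ 3, and the coloring below uses 3 colors, so χ(G) = 3.
A valid 3-coloring: color 1: [7, 8, 12, 13, 14, 15]; color 2: [5, 6, 9, 10, 11, 16]; color 3: [4].

χ(G) = 3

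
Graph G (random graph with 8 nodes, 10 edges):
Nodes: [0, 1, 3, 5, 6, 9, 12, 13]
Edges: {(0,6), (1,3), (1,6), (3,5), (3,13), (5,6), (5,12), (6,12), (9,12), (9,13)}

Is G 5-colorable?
A valid 5-coloring: color 1: [3, 6, 9]; color 2: [0, 1, 5, 13]; color 3: [12].
(χ(G) = 3 ≤ 5.)

Yes, G is 5-colorable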